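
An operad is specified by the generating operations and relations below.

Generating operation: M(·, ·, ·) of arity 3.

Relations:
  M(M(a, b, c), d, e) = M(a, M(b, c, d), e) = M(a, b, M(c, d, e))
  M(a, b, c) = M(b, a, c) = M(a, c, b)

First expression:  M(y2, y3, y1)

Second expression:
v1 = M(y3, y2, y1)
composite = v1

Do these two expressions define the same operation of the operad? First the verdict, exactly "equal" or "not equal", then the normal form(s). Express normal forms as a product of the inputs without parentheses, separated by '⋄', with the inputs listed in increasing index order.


equal; both compose to y1 ⋄ y2 ⋄ y3

The first expression, normalized: y1 ⋄ y2 ⋄ y3
The second expression, normalized: y1 ⋄ y2 ⋄ y3
Both agree, so they are equal.


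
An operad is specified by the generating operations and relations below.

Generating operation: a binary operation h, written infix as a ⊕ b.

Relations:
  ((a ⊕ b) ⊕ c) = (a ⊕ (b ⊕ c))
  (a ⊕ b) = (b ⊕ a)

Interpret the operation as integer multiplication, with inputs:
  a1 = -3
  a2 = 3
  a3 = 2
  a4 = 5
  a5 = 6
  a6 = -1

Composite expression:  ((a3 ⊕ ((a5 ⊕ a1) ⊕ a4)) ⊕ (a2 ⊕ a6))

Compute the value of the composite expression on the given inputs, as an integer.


540


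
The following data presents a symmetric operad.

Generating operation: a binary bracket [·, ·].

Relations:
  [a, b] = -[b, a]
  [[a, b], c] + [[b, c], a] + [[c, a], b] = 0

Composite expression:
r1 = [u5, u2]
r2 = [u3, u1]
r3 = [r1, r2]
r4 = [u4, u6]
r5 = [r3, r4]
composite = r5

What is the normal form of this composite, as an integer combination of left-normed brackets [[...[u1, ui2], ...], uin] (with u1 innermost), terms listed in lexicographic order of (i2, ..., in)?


Left-normed coefficients sit on the u1-initial expansion words.
Composite bracket: [[[u5, u2], [u3, u1]], [u4, u6]]
Under [a, b] = ab - ba we get 32 signed associative words (2^5 = 32).
The u1-initial words carry the normal form:
  from u1u3u2u5u4u6, sign -1: term -[[[[[u1, u3], u2], u5], u4], u6]
  from u1u3u2u5u6u4, sign +1: term +[[[[[u1, u3], u2], u5], u6], u4]
  from u1u3u5u2u4u6, sign +1: term +[[[[[u1, u3], u5], u2], u4], u6]
  from u1u3u5u2u6u4, sign -1: term -[[[[[u1, u3], u5], u2], u6], u4]

-[[[[[u1, u3], u2], u5], u4], u6] + [[[[[u1, u3], u2], u5], u6], u4] + [[[[[u1, u3], u5], u2], u4], u6] - [[[[[u1, u3], u5], u2], u6], u4]


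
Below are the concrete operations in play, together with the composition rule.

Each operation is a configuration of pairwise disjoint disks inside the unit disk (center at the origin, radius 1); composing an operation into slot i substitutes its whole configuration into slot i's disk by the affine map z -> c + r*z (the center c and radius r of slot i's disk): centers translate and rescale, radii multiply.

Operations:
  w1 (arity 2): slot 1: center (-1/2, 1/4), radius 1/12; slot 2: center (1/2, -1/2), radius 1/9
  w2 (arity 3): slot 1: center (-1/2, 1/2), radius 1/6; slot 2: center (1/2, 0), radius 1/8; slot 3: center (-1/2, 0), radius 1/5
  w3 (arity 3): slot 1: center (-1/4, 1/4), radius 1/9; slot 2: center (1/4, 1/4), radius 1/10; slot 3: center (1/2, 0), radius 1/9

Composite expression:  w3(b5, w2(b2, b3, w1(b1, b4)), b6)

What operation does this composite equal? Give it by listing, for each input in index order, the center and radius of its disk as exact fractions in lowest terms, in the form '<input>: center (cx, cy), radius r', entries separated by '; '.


Follow each b-input down from w3: c' goes to c + r*c', radius to r*r'.
input b5: composing its 1 substitution step yields center (-1/4, 1/4), radius 1/9
input b2: composing its 2 substitution steps yields center (1/5, 3/10), radius 1/60
input b3: composing its 2 substitution steps yields center (3/10, 1/4), radius 1/80
input b1: composing its 3 substitution steps yields center (19/100, 51/200), radius 1/600
input b4: composing its 3 substitution steps yields center (21/100, 6/25), radius 1/450
input b6: composing its 1 substitution step yields center (1/2, 0), radius 1/9

b1: center (19/100, 51/200), radius 1/600; b2: center (1/5, 3/10), radius 1/60; b3: center (3/10, 1/4), radius 1/80; b4: center (21/100, 6/25), radius 1/450; b5: center (-1/4, 1/4), radius 1/9; b6: center (1/2, 0), radius 1/9


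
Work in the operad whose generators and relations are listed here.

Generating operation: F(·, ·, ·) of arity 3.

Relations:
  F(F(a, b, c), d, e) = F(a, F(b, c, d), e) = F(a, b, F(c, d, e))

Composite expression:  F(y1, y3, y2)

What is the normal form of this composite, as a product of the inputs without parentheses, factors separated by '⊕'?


All parenthesizations of F agree; list the y-inputs left to right.
F(y1, y3, y2) collapses to y1 ⊕ y3 ⊕ y2

y1 ⊕ y3 ⊕ y2


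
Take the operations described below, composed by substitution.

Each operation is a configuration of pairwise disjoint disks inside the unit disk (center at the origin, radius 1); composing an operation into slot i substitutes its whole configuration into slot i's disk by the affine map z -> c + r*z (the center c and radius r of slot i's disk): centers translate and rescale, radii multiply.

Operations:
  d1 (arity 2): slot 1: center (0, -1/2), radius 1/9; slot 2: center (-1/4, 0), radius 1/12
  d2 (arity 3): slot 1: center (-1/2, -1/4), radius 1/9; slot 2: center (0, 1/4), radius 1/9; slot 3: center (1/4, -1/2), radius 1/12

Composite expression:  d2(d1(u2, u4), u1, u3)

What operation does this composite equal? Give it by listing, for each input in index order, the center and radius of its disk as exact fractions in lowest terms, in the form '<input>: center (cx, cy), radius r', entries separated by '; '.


u1: center (0, 1/4), radius 1/9; u2: center (-1/2, -11/36), radius 1/81; u3: center (1/4, -1/2), radius 1/12; u4: center (-19/36, -1/4), radius 1/108

Nesting under d2 composes maps z -> c + r*z down each u-path.
tracing u2 down its 2-map path: center (-1/2, -11/36), radius 1/81
tracing u4 down its 2-map path: center (-19/36, -1/4), radius 1/108
tracing u1 down its 1-map path: center (0, 1/4), radius 1/9
tracing u3 down its 1-map path: center (1/4, -1/2), radius 1/12


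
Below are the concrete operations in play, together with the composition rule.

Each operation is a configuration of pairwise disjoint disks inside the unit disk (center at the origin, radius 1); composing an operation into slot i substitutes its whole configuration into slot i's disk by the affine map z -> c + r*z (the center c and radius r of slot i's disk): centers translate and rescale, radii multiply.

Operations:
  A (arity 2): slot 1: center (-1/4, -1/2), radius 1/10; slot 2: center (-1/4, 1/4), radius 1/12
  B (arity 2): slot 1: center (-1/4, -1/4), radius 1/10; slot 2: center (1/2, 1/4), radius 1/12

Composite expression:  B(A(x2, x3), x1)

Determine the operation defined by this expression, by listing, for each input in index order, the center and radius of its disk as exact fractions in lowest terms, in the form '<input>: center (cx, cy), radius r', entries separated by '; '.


x1: center (1/2, 1/4), radius 1/12; x2: center (-11/40, -3/10), radius 1/100; x3: center (-11/40, -9/40), radius 1/120

Follow each x-input down from B: c' goes to c + r*c', radius to r*r'.
input x2: applying the 2 nested substitutions gives center (-11/40, -3/10), radius 1/100
input x3: applying the 2 nested substitutions gives center (-11/40, -9/40), radius 1/120
input x1: applying the 1 nested substitution gives center (1/2, 1/4), radius 1/12


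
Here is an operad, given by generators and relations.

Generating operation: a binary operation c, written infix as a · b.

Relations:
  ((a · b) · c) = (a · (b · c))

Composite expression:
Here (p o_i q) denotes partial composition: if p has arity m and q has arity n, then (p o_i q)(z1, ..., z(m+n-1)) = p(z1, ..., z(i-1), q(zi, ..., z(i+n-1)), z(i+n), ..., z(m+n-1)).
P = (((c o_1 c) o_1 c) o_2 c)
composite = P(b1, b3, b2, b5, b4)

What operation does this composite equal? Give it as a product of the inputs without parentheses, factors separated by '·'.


b1 · b3 · b2 · b5 · b4


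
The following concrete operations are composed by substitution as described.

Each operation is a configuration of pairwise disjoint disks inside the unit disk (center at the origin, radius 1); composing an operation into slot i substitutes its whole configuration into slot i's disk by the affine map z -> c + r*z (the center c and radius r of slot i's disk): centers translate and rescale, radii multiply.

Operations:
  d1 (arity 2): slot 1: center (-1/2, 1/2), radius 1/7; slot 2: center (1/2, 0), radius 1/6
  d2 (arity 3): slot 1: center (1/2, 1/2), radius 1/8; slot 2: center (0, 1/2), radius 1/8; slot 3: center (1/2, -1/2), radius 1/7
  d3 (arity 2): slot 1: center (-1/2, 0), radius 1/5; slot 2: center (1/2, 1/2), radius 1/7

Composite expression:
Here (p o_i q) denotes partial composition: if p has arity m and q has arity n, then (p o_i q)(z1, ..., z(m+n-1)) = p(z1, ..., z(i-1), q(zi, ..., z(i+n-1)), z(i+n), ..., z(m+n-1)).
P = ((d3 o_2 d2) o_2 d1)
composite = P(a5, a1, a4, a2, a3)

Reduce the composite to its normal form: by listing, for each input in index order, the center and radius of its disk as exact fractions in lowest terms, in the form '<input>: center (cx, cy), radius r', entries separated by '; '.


a1: center (9/16, 65/112), radius 1/392; a2: center (1/2, 4/7), radius 1/56; a3: center (4/7, 3/7), radius 1/49; a4: center (65/112, 4/7), radius 1/336; a5: center (-1/2, 0), radius 1/5

Below d3, radii multiply path by path; the a-disk centers shift.
a5: after 1 affine step, its disk has center (-1/2, 0), radius 1/5
a1: after 3 affine steps, its disk has center (9/16, 65/112), radius 1/392
a4: after 3 affine steps, its disk has center (65/112, 4/7), radius 1/336
a2: after 2 affine steps, its disk has center (1/2, 4/7), radius 1/56
a3: after 2 affine steps, its disk has center (4/7, 3/7), radius 1/49


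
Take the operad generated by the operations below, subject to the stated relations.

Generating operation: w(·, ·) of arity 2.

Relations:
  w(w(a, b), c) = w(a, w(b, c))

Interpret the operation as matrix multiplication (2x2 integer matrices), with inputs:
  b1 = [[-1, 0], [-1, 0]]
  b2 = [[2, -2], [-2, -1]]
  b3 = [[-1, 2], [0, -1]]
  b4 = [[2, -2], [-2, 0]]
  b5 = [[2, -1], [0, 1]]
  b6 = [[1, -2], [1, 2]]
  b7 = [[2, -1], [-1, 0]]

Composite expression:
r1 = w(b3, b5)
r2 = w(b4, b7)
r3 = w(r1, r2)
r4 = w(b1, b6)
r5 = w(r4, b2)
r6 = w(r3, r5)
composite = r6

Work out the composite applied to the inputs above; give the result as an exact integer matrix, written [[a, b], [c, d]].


[[84, 0], [-12, 0]]

w(b3, b5) = [[-2, 3], [0, -1]]
w(b4, b7) = [[6, -2], [-4, 2]]
w(w(b3, b5), w(b4, b7)) = [[-24, 10], [4, -2]]
w(b1, b6) = [[-1, 2], [-1, 2]]
w(w(b1, b6), b2) = [[-6, 0], [-6, 0]]
w(w(w(b3, b5), w(b4, b7)), w(w(b1, b6), b2)) = [[84, 0], [-12, 0]]


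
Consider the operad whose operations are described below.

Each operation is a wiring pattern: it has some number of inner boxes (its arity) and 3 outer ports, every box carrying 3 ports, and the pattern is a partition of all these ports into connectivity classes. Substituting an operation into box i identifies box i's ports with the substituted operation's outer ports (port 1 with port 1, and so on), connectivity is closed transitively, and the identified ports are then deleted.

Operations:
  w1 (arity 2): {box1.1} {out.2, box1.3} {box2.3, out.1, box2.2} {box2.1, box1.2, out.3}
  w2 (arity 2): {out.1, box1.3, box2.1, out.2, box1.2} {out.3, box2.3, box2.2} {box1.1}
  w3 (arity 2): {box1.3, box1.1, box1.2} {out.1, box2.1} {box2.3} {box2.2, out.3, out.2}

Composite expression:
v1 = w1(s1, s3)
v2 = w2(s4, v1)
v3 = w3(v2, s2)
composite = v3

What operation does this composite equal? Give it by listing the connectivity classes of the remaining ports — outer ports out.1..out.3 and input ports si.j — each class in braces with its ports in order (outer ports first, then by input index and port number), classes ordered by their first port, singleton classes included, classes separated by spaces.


Reachability decides: close wires over w3-identified ports.
after w1, the pattern on (s1, s3) reads {out.1, s3.2, s3.3} {out.2, s1.3} {out.3, s1.2, s3.1} {s1.1} (out.j = its outer ports)
after w2, the pattern on (s4, s1, s3) reads {out.1, out.2, s3.2, s3.3, s4.2, s4.3} {out.3, s1.2, s1.3, s3.1} {s1.1} {s4.1} (out.j = its outer ports)
after w3, the pattern on (s4, s1, s3, s2) reads {out.1, s2.1} {out.2, out.3, s2.2} {s1.1} {s1.2, s1.3, s3.1, s3.2, s3.3, s4.2, s4.3} {s2.3} {s4.1} (out.j = its outer ports)

{out.1, s2.1} {out.2, out.3, s2.2} {s1.1} {s1.2, s1.3, s3.1, s3.2, s3.3, s4.2, s4.3} {s2.3} {s4.1}


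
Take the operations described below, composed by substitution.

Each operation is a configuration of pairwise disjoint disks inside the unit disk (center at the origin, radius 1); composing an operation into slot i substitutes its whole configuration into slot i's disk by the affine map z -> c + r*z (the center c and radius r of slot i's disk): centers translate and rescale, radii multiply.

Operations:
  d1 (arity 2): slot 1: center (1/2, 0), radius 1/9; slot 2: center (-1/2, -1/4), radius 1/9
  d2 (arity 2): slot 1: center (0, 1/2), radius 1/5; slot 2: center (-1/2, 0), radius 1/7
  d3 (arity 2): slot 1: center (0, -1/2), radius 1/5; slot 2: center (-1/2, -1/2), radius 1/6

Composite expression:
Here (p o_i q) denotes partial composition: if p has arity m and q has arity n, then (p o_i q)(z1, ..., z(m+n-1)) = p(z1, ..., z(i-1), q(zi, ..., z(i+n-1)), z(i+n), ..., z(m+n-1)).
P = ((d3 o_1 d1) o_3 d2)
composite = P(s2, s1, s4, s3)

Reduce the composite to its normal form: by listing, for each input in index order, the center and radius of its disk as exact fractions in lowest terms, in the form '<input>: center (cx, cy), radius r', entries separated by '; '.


s1: center (-1/10, -11/20), radius 1/45; s2: center (1/10, -1/2), radius 1/45; s3: center (-7/12, -1/2), radius 1/42; s4: center (-1/2, -5/12), radius 1/30

Follow each s-input down from d3: c' goes to c + r*c', radius to r*r'.
for s2, the 2-step affine chain lands on center (1/10, -1/2), radius 1/45
for s1, the 2-step affine chain lands on center (-1/10, -11/20), radius 1/45
for s4, the 2-step affine chain lands on center (-1/2, -5/12), radius 1/30
for s3, the 2-step affine chain lands on center (-7/12, -1/2), radius 1/42


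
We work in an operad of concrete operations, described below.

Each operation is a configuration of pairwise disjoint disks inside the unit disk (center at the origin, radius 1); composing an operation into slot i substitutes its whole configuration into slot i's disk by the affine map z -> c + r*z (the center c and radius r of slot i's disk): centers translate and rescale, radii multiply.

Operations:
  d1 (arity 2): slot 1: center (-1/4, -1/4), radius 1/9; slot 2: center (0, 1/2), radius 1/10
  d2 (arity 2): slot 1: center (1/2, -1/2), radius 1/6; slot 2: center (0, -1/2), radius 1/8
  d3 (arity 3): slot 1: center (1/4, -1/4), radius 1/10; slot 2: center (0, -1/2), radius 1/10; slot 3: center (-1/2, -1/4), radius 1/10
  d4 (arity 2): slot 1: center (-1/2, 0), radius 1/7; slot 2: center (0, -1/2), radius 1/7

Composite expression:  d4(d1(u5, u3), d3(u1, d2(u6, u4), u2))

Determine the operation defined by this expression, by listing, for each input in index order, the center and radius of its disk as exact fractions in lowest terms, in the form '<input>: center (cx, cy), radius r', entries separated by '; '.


Affine substitution under d4: radii multiply and u-centers shift.
u5: after 2 affine steps, its disk has center (-15/28, -1/28), radius 1/63
u3: after 2 affine steps, its disk has center (-1/2, 1/14), radius 1/70
u1: after 2 affine steps, its disk has center (1/28, -15/28), radius 1/70
u6: after 3 affine steps, its disk has center (1/140, -81/140), radius 1/420
u4: after 3 affine steps, its disk has center (0, -81/140), radius 1/560
u2: after 2 affine steps, its disk has center (-1/14, -15/28), radius 1/70

u1: center (1/28, -15/28), radius 1/70; u2: center (-1/14, -15/28), radius 1/70; u3: center (-1/2, 1/14), radius 1/70; u4: center (0, -81/140), radius 1/560; u5: center (-15/28, -1/28), radius 1/63; u6: center (1/140, -81/140), radius 1/420


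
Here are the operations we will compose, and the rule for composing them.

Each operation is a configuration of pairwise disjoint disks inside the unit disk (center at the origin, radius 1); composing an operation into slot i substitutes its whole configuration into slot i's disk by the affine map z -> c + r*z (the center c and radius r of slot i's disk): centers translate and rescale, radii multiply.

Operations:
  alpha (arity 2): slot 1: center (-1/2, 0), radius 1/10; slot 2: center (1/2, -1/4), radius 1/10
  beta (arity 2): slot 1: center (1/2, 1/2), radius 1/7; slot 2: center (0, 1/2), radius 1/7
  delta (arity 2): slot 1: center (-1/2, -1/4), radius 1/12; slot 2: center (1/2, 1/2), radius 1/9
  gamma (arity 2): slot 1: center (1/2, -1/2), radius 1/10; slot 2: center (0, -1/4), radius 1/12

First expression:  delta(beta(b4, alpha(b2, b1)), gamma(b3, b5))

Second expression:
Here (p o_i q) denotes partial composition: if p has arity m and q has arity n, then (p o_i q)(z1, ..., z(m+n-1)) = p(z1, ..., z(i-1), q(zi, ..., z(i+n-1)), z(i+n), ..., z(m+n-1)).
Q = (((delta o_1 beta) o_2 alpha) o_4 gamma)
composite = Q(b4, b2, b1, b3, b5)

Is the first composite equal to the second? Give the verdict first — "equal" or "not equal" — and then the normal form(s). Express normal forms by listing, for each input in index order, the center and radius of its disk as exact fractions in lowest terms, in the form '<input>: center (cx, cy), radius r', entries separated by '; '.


equal: each reduces to b1: center (-83/168, -71/336), radius 1/840; b2: center (-85/168, -5/24), radius 1/840; b3: center (5/9, 4/9), radius 1/90; b4: center (-11/24, -5/24), radius 1/84; b5: center (1/2, 17/36), radius 1/108

Normal form of the first expression: b1: center (-83/168, -71/336), radius 1/840; b2: center (-85/168, -5/24), radius 1/840; b3: center (5/9, 4/9), radius 1/90; b4: center (-11/24, -5/24), radius 1/84; b5: center (1/2, 17/36), radius 1/108
Normal form of the second expression: b1: center (-83/168, -71/336), radius 1/840; b2: center (-85/168, -5/24), radius 1/840; b3: center (5/9, 4/9), radius 1/90; b4: center (-11/24, -5/24), radius 1/84; b5: center (1/2, 17/36), radius 1/108
One common form — equal.


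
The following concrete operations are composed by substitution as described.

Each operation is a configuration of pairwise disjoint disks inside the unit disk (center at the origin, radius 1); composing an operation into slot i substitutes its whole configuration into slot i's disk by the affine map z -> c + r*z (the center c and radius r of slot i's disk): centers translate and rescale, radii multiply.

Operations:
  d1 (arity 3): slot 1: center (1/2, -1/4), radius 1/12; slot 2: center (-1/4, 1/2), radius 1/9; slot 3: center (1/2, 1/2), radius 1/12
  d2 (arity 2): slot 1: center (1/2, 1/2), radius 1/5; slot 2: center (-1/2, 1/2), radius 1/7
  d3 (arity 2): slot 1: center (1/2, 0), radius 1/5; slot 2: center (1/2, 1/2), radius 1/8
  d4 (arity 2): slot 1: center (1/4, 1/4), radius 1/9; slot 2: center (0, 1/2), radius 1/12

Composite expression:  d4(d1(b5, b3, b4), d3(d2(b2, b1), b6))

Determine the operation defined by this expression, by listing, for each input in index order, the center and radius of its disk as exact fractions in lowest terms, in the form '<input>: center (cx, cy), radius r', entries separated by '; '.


b1: center (1/30, 61/120), radius 1/420; b2: center (1/20, 61/120), radius 1/300; b3: center (2/9, 11/36), radius 1/81; b4: center (11/36, 11/36), radius 1/108; b5: center (11/36, 2/9), radius 1/108; b6: center (1/24, 13/24), radius 1/96

Each b-disk chains the slot maps above it in d4; radii multiply.
b5: after 2 affine steps, its disk has center (11/36, 2/9), radius 1/108
b3: after 2 affine steps, its disk has center (2/9, 11/36), radius 1/81
b4: after 2 affine steps, its disk has center (11/36, 11/36), radius 1/108
b2: after 3 affine steps, its disk has center (1/20, 61/120), radius 1/300
b1: after 3 affine steps, its disk has center (1/30, 61/120), radius 1/420
b6: after 2 affine steps, its disk has center (1/24, 13/24), radius 1/96


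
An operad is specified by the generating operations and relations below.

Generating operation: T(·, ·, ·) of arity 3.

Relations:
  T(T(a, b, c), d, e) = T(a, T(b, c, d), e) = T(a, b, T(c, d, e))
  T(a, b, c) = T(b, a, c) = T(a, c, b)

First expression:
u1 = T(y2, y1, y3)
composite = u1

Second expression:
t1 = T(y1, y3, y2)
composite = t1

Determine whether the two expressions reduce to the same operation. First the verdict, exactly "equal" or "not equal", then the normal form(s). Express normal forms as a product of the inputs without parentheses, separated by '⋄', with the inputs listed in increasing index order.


equal: each reduces to y1 ⋄ y2 ⋄ y3

Reducing the first expression gives y1 ⋄ y2 ⋄ y3
Reducing the second expression gives y1 ⋄ y2 ⋄ y3
Identical normal forms: equal.


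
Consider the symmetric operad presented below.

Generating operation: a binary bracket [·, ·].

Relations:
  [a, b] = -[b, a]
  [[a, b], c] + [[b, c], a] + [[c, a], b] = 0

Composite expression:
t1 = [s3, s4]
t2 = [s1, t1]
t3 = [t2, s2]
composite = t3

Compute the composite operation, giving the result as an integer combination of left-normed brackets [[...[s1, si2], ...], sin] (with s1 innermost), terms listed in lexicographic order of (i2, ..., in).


[[[s1, s3], s4], s2] - [[[s1, s4], s3], s2]

Skip Jacobi rewriting: expand, keep s1-initial words, read off terms.
Composite bracket: [[s1, [s3, s4]], s2]
Under [a, b] = ab - ba we get 8 signed associative words (2^3 = 8).
Words beginning with s1 determine it all:
  the word s1s3s4s2 carries sign +1 and contributes +[[[s1, s3], s4], s2]
  the word s1s4s3s2 carries sign -1 and contributes -[[[s1, s4], s3], s2]


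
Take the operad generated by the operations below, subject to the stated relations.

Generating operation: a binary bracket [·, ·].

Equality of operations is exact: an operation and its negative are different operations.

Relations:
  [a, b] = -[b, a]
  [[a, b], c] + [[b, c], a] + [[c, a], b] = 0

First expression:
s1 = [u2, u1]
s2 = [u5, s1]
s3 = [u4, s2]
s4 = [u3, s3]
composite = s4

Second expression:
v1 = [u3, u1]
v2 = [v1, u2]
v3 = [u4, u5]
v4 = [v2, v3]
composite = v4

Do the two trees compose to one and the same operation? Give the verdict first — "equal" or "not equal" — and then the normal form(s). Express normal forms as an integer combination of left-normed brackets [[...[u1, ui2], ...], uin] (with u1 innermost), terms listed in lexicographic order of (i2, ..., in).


The first expression reduces to [[[[u1, u2], u5], u4], u3]
The second expression reduces to -[[[[u1, u3], u2], u4], u5] + [[[[u1, u3], u2], u5], u4]
No match — not equal.

not equal: they reduce to [[[[u1, u2], u5], u4], u3] and -[[[[u1, u3], u2], u4], u5] + [[[[u1, u3], u2], u5], u4]


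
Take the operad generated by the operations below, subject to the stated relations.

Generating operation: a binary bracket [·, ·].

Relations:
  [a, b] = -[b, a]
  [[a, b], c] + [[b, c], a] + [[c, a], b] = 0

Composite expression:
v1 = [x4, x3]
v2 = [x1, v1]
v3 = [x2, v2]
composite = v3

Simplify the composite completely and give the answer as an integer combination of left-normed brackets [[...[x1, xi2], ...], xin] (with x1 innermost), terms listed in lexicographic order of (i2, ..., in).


[[[x1, x3], x4], x2] - [[[x1, x4], x3], x2]

Expand each bracket as ab - ba; the x1-initial words give the coefficients.
Composite bracket: [x2, [x1, [x4, x3]]]
Applying ab - ba throughout gives 8 signed words (2^3 = 8).
Only words starting with x1 matter:
  word x1x3x4x2 has sign +1, contributing +[[[x1, x3], x4], x2]
  word x1x4x3x2 has sign -1, contributing -[[[x1, x4], x3], x2]


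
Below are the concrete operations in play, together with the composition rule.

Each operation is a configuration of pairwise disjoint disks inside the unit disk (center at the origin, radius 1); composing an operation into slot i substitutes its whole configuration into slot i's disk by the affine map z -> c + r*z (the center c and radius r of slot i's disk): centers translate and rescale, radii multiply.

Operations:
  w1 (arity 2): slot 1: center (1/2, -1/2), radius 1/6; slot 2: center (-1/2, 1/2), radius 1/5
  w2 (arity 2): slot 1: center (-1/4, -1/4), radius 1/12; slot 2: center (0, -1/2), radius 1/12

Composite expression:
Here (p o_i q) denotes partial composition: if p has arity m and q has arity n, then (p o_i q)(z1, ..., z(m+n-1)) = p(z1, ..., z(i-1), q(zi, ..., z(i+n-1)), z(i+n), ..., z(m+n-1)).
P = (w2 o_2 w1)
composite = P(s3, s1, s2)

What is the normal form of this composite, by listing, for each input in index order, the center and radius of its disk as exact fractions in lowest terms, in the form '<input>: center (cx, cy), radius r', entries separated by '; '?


s1: center (1/24, -13/24), radius 1/72; s2: center (-1/24, -11/24), radius 1/60; s3: center (-1/4, -1/4), radius 1/12


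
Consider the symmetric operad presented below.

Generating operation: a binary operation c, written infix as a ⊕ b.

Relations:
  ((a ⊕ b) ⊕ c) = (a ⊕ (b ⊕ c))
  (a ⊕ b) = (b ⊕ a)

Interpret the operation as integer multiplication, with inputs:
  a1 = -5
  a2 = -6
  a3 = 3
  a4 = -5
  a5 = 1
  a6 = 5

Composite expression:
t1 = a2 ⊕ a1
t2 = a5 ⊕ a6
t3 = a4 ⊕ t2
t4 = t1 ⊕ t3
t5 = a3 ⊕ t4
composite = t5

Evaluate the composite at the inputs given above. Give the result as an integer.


-2250


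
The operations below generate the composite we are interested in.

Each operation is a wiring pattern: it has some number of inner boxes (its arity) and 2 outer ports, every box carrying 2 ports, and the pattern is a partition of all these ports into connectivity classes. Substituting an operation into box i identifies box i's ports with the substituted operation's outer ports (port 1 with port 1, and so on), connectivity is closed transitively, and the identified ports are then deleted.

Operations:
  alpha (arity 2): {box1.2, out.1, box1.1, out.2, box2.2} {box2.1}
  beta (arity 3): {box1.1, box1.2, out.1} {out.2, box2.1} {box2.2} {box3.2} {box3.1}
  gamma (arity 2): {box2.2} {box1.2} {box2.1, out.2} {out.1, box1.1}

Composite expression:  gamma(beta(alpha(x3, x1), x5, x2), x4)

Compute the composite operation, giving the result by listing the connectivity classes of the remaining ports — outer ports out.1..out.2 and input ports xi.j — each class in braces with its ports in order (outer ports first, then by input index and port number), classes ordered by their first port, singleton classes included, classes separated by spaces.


{out.1, x1.2, x3.1, x3.2} {out.2, x4.1} {x1.1} {x2.1} {x2.2} {x4.2} {x5.1} {x5.2}

After gluing at gamma, chains via deleted ports link the x-ports.
stage alpha: inputs (x3, x1), connectivity {out.1, out.2, x1.2, x3.1, x3.2} {x1.1}, out.j its boundary
stage beta: inputs (x3, x1, x5, x2), connectivity {out.1, x1.2, x3.1, x3.2} {out.2, x5.1} {x1.1} {x2.1} {x2.2} {x5.2}, out.j its boundary
stage gamma: inputs (x3, x1, x5, x2, x4), connectivity {out.1, x1.2, x3.1, x3.2} {out.2, x4.1} {x1.1} {x2.1} {x2.2} {x4.2} {x5.1} {x5.2}, out.j its boundary


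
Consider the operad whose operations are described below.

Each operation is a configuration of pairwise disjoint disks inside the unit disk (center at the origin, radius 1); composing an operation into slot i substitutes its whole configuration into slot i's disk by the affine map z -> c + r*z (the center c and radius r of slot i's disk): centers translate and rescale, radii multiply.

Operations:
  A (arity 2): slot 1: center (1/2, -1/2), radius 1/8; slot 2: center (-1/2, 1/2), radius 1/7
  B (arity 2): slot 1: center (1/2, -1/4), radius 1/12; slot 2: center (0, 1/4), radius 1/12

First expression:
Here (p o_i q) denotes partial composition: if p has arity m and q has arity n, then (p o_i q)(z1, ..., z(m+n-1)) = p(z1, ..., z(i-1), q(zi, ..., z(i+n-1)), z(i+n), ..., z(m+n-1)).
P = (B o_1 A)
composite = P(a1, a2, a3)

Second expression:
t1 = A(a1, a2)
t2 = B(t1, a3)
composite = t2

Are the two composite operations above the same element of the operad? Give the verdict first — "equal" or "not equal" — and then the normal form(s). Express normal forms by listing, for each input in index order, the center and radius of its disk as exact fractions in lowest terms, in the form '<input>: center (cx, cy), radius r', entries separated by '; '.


equal; both compose to a1: center (13/24, -7/24), radius 1/96; a2: center (11/24, -5/24), radius 1/84; a3: center (0, 1/4), radius 1/12

Reducing the first expression gives a1: center (13/24, -7/24), radius 1/96; a2: center (11/24, -5/24), radius 1/84; a3: center (0, 1/4), radius 1/12
Reducing the second expression gives a1: center (13/24, -7/24), radius 1/96; a2: center (11/24, -5/24), radius 1/84; a3: center (0, 1/4), radius 1/12
One common form — equal.


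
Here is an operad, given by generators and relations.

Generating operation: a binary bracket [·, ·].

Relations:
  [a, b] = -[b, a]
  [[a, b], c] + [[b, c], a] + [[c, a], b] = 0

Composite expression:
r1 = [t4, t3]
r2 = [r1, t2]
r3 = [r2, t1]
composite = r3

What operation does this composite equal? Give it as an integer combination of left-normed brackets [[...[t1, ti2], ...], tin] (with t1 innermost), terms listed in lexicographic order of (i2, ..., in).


-[[[t1, t2], t3], t4] + [[[t1, t2], t4], t3] + [[[t1, t3], t4], t2] - [[[t1, t4], t3], t2]

Antisymmetry and Jacobi reduce to t1-anchored left-normed brackets.
Composite bracket: [[[t4, t3], t2], t1]
The bracket unfolds into 8 signed words via [a, b] = ab - ba (2^3 = 8).
The t1-initial words carry the normal form:
  t1t2t3t4 appears with sign -1, giving the term -[[[t1, t2], t3], t4]
  t1t2t4t3 appears with sign +1, giving the term +[[[t1, t2], t4], t3]
  t1t3t4t2 appears with sign +1, giving the term +[[[t1, t3], t4], t2]
  t1t4t3t2 appears with sign -1, giving the term -[[[t1, t4], t3], t2]


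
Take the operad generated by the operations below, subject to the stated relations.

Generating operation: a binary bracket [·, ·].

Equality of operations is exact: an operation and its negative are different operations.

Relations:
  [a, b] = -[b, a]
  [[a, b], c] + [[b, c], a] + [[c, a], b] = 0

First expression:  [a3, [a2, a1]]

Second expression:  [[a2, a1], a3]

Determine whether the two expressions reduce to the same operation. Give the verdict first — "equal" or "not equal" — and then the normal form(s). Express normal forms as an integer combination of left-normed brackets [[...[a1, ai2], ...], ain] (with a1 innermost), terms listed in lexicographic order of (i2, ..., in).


not equal; the first gives [[a1, a2], a3] and the second -[[a1, a2], a3]

Reducing the first expression gives [[a1, a2], a3]
Reducing the second expression gives -[[a1, a2], a3]
Different reductions; not equal.


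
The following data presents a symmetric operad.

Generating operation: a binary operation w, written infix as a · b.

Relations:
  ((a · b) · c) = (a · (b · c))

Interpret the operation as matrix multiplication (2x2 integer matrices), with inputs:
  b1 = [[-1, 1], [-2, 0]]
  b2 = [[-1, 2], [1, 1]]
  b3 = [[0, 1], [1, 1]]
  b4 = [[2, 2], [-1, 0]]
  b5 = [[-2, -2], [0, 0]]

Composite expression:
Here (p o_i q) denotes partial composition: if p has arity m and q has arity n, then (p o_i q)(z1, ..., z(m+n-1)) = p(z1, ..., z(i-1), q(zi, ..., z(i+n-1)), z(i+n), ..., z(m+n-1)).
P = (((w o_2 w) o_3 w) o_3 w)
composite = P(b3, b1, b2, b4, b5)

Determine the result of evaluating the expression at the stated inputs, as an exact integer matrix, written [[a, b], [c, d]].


[[-16, -16], [-26, -26]]

(b2 · b4) = [[-4, -2], [1, 2]]
((b2 · b4) · b5) = [[8, 8], [-2, -2]]
(b1 · ((b2 · b4) · b5)) = [[-10, -10], [-16, -16]]
(b3 · (b1 · ((b2 · b4) · b5))) = [[-16, -16], [-26, -26]]


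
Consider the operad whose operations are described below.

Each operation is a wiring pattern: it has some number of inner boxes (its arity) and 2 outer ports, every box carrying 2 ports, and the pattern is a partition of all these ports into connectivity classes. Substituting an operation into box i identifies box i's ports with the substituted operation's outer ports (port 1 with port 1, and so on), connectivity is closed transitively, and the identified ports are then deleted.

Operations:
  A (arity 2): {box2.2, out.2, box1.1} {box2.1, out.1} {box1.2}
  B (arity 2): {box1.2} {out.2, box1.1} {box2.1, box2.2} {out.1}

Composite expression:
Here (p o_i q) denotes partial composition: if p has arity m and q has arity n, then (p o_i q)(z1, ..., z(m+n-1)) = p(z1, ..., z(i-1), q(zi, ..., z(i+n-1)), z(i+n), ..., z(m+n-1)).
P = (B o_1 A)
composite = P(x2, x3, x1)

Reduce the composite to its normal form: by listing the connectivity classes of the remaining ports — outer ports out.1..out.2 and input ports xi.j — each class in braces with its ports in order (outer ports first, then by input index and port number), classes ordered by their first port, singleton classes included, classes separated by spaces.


{out.1} {out.2, x3.1} {x1.1, x1.2} {x2.1, x3.2} {x2.2}

Treat the ports identified at B as solder joints: merge, then drop.
through A, on inputs (x2, x3): {out.1, x3.1} {out.2, x2.1, x3.2} {x2.2} (out.j = stage outer ports)
through B, on inputs (x2, x3, x1): {out.1} {out.2, x3.1} {x1.1, x1.2} {x2.1, x3.2} {x2.2} (out.j = stage outer ports)


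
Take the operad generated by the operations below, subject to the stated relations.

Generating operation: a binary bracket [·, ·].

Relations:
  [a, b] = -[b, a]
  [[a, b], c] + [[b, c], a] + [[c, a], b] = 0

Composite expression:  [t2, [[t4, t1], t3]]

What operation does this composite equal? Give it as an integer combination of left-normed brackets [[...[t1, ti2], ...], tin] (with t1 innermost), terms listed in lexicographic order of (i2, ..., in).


[[[t1, t4], t3], t2]

Antisymmetry and Jacobi reduce to t1-anchored left-normed brackets.
Composite bracket: [t2, [[t4, t1], t3]]
Each bracket splits as ab - ba, giving 8 signed words (2^3 = 8).
Coefficients come from the t1-initial words:
  t1t4t3t2 (sign +1) contributes +[[[t1, t4], t3], t2]


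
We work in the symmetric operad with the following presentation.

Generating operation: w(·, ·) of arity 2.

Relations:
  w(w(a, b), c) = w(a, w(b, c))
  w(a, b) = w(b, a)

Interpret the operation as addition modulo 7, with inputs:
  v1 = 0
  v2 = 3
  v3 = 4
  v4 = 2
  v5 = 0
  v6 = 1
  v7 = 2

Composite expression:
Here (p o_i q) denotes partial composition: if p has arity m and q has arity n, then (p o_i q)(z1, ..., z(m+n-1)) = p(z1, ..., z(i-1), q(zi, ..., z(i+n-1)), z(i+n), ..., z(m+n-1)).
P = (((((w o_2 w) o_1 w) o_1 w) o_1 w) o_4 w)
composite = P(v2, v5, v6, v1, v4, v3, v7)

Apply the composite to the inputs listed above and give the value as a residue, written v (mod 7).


w(v2, v5) = 3
w(w(v2, v5), v6) = 4
w(v1, v4) = 2
w(w(w(v2, v5), v6), w(v1, v4)) = 6
w(v3, v7) = 6
w(w(w(w(v2, v5), v6), w(v1, v4)), w(v3, v7)) = 5

5 (mod 7)


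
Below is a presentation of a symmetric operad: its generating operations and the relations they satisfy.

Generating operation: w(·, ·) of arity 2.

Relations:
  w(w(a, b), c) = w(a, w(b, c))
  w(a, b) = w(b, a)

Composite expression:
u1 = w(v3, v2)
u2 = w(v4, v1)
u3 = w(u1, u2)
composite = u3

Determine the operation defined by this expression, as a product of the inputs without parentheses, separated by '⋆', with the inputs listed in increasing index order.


v1 ⋆ v2 ⋆ v3 ⋆ v4


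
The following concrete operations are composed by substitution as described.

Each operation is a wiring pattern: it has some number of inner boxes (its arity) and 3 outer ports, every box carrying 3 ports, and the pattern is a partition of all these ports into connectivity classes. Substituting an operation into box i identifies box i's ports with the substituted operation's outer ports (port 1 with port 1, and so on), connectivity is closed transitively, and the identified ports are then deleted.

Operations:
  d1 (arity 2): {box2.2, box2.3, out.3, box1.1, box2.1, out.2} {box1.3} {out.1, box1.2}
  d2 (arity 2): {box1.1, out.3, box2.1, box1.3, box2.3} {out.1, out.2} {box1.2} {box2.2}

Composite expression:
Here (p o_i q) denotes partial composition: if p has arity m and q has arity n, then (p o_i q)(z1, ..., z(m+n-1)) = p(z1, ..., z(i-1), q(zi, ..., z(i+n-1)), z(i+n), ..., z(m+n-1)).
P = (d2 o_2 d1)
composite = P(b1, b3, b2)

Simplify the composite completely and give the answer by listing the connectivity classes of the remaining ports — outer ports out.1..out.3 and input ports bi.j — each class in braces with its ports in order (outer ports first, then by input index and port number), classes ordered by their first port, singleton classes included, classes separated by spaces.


Two ports join when wires chain via d2-identified ports.
through d1, on inputs (b3, b2): {out.1, b3.2} {out.2, out.3, b2.1, b2.2, b2.3, b3.1} {b3.3} (out.j = stage outer ports)
through d2, on inputs (b1, b3, b2): {out.1, out.2} {out.3, b1.1, b1.3, b2.1, b2.2, b2.3, b3.1, b3.2} {b1.2} {b3.3} (out.j = stage outer ports)

{out.1, out.2} {out.3, b1.1, b1.3, b2.1, b2.2, b2.3, b3.1, b3.2} {b1.2} {b3.3}


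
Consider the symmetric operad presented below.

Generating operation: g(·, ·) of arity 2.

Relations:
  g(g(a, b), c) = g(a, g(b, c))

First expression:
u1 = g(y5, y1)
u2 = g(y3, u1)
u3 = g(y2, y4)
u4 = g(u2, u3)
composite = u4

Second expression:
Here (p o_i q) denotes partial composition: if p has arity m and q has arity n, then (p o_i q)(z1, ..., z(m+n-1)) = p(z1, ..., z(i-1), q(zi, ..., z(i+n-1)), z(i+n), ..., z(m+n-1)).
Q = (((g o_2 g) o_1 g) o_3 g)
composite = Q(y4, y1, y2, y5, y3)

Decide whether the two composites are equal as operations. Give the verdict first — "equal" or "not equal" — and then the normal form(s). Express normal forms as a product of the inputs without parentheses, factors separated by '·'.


not equal — first y3 · y5 · y1 · y2 · y4, second y4 · y1 · y2 · y5 · y3

The first expression reduces to y3 · y5 · y1 · y2 · y4
The second expression reduces to y4 · y1 · y2 · y5 · y3
They disagree, so not equal.


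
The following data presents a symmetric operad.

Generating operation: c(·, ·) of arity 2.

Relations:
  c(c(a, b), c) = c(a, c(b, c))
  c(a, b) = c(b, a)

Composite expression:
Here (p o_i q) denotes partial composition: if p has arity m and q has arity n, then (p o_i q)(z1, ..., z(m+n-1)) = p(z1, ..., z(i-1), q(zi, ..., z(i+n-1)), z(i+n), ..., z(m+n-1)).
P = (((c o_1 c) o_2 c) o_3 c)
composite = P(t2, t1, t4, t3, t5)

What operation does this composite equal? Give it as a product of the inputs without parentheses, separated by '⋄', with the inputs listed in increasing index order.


t1 ⋄ t2 ⋄ t3 ⋄ t4 ⋄ t5


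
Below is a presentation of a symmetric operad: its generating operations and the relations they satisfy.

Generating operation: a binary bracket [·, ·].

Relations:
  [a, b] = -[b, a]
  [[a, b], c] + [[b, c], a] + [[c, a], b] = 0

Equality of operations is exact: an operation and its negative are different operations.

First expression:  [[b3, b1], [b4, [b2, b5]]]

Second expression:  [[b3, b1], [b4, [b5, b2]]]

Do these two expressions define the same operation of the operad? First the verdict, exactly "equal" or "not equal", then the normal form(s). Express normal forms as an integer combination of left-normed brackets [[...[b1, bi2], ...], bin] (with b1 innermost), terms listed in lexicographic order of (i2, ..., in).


not equal; first: [[[[b1, b3], b2], b5], b4] - [[[[b1, b3], b4], b2], b5] + [[[[b1, b3], b4], b5], b2] - [[[[b1, b3], b5], b2], b4]; second: -[[[[b1, b3], b2], b5], b4] + [[[[b1, b3], b4], b2], b5] - [[[[b1, b3], b4], b5], b2] + [[[[b1, b3], b5], b2], b4]

The first composite normalizes to [[[[b1, b3], b2], b5], b4] - [[[[b1, b3], b4], b2], b5] + [[[[b1, b3], b4], b5], b2] - [[[[b1, b3], b5], b2], b4]
The second composite normalizes to -[[[[b1, b3], b2], b5], b4] + [[[[b1, b3], b4], b2], b5] - [[[[b1, b3], b4], b5], b2] + [[[[b1, b3], b5], b2], b4]
Distinct normal forms: not equal.
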